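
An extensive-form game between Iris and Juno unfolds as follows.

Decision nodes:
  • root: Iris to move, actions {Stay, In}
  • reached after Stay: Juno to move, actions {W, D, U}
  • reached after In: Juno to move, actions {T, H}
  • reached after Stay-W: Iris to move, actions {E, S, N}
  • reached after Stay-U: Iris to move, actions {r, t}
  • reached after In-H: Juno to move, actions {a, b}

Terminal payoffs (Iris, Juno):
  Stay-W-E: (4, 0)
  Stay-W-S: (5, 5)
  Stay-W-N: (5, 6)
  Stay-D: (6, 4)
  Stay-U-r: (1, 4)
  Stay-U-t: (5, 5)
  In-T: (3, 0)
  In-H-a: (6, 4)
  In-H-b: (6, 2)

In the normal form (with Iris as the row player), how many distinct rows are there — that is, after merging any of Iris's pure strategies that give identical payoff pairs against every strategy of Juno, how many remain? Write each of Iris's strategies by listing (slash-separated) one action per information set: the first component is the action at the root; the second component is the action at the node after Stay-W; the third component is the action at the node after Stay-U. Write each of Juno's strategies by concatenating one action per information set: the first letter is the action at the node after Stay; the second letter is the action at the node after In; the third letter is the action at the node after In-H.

7

Iris has 12 pure strategies: Stay/E/r, Stay/E/t, Stay/S/r, Stay/S/t, Stay/N/r, Stay/N/t, In/E/r, In/E/t, In/S/r, In/S/t, In/N/r, In/N/t. Columns: WTa, WTb, WHa, WHb, DTa, DTb, DHa, DHb, UTa, UTb, UHa, UHb.
{Stay/E/r} → row (4,0) (4,0) (4,0) (4,0) (6,4) (6,4) (6,4) (6,4) (1,4) (1,4) (1,4) (1,4)
{Stay/E/t} → row (4,0) (4,0) (4,0) (4,0) (6,4) (6,4) (6,4) (6,4) (5,5) (5,5) (5,5) (5,5)
{Stay/S/r} → row (5,5) (5,5) (5,5) (5,5) (6,4) (6,4) (6,4) (6,4) (1,4) (1,4) (1,4) (1,4)
{Stay/S/t} → row (5,5) (5,5) (5,5) (5,5) (6,4) (6,4) (6,4) (6,4) (5,5) (5,5) (5,5) (5,5)
{Stay/N/r} → row (5,6) (5,6) (5,6) (5,6) (6,4) (6,4) (6,4) (6,4) (1,4) (1,4) (1,4) (1,4)
{Stay/N/t} → row (5,6) (5,6) (5,6) (5,6) (6,4) (6,4) (6,4) (6,4) (5,5) (5,5) (5,5) (5,5)
{In/E/r, In/E/t, In/S/r, In/S/t, In/N/r, In/N/t} → row (3,0) (3,0) (6,4) (6,2) (3,0) (3,0) (6,4) (6,2) (3,0) (3,0) (6,4) (6,2)
That's 7 distinct rows out of 12 strategies.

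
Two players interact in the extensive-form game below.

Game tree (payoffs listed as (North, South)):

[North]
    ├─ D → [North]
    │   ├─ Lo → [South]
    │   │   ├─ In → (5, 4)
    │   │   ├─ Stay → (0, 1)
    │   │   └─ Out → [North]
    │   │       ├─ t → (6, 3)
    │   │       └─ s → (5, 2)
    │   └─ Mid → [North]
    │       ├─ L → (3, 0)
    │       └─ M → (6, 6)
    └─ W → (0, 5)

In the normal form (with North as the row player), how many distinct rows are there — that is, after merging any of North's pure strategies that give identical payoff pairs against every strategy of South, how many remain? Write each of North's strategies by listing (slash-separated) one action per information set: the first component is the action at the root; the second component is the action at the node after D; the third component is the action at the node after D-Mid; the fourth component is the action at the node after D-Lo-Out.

North has 16 pure strategies: D/Lo/L/t, D/Lo/L/s, D/Lo/M/t, D/Lo/M/s, D/Mid/L/t, D/Mid/L/s, D/Mid/M/t, D/Mid/M/s, W/Lo/L/t, W/Lo/L/s, W/Lo/M/t, W/Lo/M/s, W/Mid/L/t, W/Mid/L/s, W/Mid/M/t, W/Mid/M/s. Columns: In, Stay, Out.
{D/Lo/L/t, D/Lo/M/t} → row (5,4) (0,1) (6,3)
{D/Lo/L/s, D/Lo/M/s} → row (5,4) (0,1) (5,2)
{D/Mid/L/t, D/Mid/L/s} → row (3,0) (3,0) (3,0)
{D/Mid/M/t, D/Mid/M/s} → row (6,6) (6,6) (6,6)
{W/Lo/L/t, W/Lo/L/s, W/Lo/M/t, W/Lo/M/s, W/Mid/L/t, W/Mid/L/s, W/Mid/M/t, W/Mid/M/s} → row (0,5) (0,5) (0,5)
That's 5 distinct rows out of 16 strategies.

5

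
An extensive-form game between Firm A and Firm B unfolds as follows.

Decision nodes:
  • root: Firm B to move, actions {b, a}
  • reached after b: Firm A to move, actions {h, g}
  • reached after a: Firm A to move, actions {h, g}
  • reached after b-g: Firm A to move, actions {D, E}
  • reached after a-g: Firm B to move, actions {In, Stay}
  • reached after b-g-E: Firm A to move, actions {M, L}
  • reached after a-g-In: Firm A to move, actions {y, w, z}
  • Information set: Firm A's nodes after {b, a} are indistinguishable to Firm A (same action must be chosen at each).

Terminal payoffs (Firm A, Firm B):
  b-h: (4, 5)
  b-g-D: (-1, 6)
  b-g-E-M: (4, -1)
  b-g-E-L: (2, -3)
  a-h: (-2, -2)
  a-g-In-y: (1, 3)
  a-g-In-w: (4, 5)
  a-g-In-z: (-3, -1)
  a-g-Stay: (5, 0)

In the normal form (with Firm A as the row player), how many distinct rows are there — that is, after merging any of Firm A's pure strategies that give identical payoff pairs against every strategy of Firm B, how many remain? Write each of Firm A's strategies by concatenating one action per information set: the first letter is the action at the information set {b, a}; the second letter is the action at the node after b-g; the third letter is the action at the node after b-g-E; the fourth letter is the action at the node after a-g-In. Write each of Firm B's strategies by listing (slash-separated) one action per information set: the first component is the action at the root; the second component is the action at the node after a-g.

Firm A has 24 pure strategies: hDMy, hDMw, hDMz, hDLy, hDLw, hDLz, hEMy, hEMw, hEMz, hELy, hELw, hELz, gDMy, gDMw, gDMz, gDLy, gDLw, gDLz, gEMy, gEMw, gEMz, gELy, gELw, gELz. Columns: b/In, b/Stay, a/In, a/Stay.
{hDMy, hDMw, hDMz, hDLy, hDLw, hDLz, hEMy, hEMw, hEMz, hELy, hELw, hELz} → row (4,5) (4,5) (-2,-2) (-2,-2)
{gDMy, gDLy} → row (-1,6) (-1,6) (1,3) (5,0)
{gDMw, gDLw} → row (-1,6) (-1,6) (4,5) (5,0)
{gDMz, gDLz} → row (-1,6) (-1,6) (-3,-1) (5,0)
{gEMy} → row (4,-1) (4,-1) (1,3) (5,0)
{gEMw} → row (4,-1) (4,-1) (4,5) (5,0)
{gEMz} → row (4,-1) (4,-1) (-3,-1) (5,0)
{gELy} → row (2,-3) (2,-3) (1,3) (5,0)
{gELw} → row (2,-3) (2,-3) (4,5) (5,0)
{gELz} → row (2,-3) (2,-3) (-3,-1) (5,0)
That's 10 distinct rows out of 24 strategies.

10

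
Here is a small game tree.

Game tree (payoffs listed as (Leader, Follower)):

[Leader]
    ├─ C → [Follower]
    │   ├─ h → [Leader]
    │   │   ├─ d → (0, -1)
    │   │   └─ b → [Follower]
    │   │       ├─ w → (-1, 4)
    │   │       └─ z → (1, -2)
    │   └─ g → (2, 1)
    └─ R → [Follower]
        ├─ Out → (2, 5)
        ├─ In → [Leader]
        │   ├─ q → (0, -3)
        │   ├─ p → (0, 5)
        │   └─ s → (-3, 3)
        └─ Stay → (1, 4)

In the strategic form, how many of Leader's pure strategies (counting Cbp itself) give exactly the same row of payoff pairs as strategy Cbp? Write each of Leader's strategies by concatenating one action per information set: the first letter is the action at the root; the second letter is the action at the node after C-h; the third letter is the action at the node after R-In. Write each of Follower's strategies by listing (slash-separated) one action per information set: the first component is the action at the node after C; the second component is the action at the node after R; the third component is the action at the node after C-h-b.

Row for Cbp (columns h/Out/w, h/Out/z, h/In/w, h/In/z, h/Stay/w, h/Stay/z, g/Out/w, g/Out/z, g/In/w, g/In/z, g/Stay/w, g/Stay/z): (-1,4) (1,-2) (-1,4) (1,-2) (-1,4) (1,-2) (2,1) (2,1) (2,1) (2,1) (2,1) (2,1).
Under Cbp, Leader's choice at the node after R-In can never be reached regardless of what Follower does, so varying those choices leaves every outcome unchanged.
Holding the reachable choices fixed and varying the unreachable one freely already gives 3 equivalent strategies.
No other strategy reproduces this row, so those 3 are the full class: Cbq, Cbp, Cbs.

3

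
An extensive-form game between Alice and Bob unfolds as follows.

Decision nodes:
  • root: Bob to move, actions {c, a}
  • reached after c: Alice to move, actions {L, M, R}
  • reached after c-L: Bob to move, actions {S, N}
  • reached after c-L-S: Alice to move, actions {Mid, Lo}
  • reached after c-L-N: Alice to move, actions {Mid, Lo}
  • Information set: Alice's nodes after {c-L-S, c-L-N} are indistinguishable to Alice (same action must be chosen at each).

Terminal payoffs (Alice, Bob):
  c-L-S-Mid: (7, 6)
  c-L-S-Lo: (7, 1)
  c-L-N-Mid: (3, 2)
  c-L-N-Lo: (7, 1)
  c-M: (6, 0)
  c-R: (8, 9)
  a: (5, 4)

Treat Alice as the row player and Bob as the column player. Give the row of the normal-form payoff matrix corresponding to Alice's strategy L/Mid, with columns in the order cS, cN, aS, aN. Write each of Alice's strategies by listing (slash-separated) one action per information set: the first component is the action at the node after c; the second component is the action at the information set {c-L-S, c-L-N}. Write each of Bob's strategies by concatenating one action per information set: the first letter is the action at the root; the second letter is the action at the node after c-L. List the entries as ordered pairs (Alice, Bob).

(7,6) (3,2) (5,4) (5,4)

vs cS: Bob plays c → Alice plays L at [c] → Bob plays S at [c-L] → Alice plays Mid at [c-L-S] → (7, 6)
vs cN: Bob plays c → Alice plays L at [c] → Bob plays N at [c-L] → Alice plays Mid at [c-L-N] → (3, 2)
vs aS: Bob plays a → (5, 4)
vs aN: Bob plays a → (5, 4)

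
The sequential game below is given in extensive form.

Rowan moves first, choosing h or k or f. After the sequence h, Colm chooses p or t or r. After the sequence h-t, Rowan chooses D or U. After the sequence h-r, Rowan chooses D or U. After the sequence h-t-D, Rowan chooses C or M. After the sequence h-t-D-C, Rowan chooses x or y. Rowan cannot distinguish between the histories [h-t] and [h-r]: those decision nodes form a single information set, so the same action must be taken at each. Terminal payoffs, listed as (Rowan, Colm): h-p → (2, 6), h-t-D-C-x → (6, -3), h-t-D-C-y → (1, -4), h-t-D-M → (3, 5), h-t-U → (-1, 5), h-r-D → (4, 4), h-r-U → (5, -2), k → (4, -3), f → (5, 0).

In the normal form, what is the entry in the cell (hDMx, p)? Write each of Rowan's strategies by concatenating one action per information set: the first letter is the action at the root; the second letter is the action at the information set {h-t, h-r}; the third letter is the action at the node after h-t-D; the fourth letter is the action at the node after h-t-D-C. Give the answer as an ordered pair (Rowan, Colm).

(2, 6)

Trace the play path from the root:
  Rowan plays h
  Colm plays p at [h]
→ terminal payoff (2, 6).
(Rowan's choice at the information set {h-t, h-r} is never reached on this path, so it doesn't affect the outcome.)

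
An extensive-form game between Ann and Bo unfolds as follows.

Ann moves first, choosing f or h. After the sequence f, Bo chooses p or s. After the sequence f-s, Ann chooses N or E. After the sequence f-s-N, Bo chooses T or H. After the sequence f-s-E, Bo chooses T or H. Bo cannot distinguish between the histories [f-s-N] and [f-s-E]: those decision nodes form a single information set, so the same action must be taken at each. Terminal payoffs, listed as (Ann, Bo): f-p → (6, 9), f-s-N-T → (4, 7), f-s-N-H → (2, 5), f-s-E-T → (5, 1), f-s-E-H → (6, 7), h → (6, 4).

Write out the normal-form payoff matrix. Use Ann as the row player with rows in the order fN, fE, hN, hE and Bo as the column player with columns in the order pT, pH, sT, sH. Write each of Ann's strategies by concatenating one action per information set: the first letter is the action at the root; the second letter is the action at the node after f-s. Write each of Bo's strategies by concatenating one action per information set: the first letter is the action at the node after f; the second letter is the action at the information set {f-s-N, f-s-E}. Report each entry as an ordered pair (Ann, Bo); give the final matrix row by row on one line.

           pT       pH       sT       sH
  fN    (6,9)    (6,9)    (4,7)    (2,5)
  fE    (6,9)    (6,9)    (5,1)    (6,7)
  hN    (6,4)    (6,4)    (6,4)    (6,4)
  hE    (6,4)    (6,4)    (6,4)    (6,4)

fN: (6,9) (6,9) (4,7) (2,5) | fE: (6,9) (6,9) (5,1) (6,7) | hN: (6,4) (6,4) (6,4) (6,4) | hE: (6,4) (6,4) (6,4) (6,4)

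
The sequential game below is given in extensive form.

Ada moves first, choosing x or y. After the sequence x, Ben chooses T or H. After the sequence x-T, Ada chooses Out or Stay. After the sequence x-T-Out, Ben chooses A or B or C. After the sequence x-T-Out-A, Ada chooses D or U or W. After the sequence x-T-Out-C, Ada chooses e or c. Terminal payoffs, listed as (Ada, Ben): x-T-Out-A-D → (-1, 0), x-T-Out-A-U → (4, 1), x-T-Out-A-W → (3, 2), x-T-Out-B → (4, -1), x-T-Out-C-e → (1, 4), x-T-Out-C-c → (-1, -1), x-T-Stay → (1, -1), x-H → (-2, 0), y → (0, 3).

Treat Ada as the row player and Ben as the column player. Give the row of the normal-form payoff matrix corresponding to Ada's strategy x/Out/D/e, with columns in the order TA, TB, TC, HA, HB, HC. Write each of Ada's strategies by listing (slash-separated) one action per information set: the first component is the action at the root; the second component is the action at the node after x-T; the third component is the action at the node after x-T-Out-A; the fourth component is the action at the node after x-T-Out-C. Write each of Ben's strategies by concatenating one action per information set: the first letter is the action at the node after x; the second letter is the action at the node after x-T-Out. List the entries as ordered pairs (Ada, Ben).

(-1,0) (4,-1) (1,4) (-2,0) (-2,0) (-2,0)

vs TA: Ada plays x → Ben plays T at [x] → Ada plays Out at [x-T] → Ben plays A at [x-T-Out] → Ada plays D at [x-T-Out-A] → (-1, 0)
vs TB: Ada plays x → Ben plays T at [x] → Ada plays Out at [x-T] → Ben plays B at [x-T-Out] → (4, -1)
vs TC: Ada plays x → Ben plays T at [x] → Ada plays Out at [x-T] → Ben plays C at [x-T-Out] → Ada plays e at [x-T-Out-C] → (1, 4)
vs HA: Ada plays x → Ben plays H at [x] → (-2, 0)
vs HB: Ada plays x → Ben plays H at [x] → (-2, 0)
vs HC: Ada plays x → Ben plays H at [x] → (-2, 0)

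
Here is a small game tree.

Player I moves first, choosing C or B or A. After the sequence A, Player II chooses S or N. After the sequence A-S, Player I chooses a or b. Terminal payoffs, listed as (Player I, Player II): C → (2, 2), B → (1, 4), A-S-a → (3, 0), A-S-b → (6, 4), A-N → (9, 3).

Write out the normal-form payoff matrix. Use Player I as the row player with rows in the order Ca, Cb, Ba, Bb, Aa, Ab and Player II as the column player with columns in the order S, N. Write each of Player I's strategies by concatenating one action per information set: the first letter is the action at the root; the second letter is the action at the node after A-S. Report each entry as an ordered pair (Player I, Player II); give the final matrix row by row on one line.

            S        N
  Ca    (2,2)    (2,2)
  Cb    (2,2)    (2,2)
  Ba    (1,4)    (1,4)
  Bb    (1,4)    (1,4)
  Aa    (3,0)    (9,3)
  Ab    (6,4)    (9,3)

Ca: (2,2) (2,2) | Cb: (2,2) (2,2) | Ba: (1,4) (1,4) | Bb: (1,4) (1,4) | Aa: (3,0) (9,3) | Ab: (6,4) (9,3)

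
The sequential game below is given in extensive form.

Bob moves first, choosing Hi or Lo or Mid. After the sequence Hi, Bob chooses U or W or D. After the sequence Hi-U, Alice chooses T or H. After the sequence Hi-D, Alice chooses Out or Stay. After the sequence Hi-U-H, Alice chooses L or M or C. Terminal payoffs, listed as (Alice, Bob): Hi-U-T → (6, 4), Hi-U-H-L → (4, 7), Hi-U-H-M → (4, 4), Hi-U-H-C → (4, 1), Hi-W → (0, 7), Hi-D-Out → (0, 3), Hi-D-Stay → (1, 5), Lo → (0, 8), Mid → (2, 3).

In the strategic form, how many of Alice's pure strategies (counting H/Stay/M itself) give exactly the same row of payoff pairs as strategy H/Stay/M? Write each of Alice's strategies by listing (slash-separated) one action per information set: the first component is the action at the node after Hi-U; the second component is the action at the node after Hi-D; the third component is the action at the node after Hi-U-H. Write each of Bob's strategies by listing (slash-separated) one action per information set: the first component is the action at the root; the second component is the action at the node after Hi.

1

Row for H/Stay/M (columns Hi/U, Hi/W, Hi/D, Lo/U, Lo/W, Lo/D, Mid/U, Mid/W, Mid/D): (4,4) (0,7) (1,5) (0,8) (0,8) (0,8) (2,3) (2,3) (2,3).
Every one of Alice's information sets is on the play path for some reply by Bob when Alice follows H/Stay/M.
Changing the action at any of them therefore changes at least one column, so only H/Stay/M itself gives this row.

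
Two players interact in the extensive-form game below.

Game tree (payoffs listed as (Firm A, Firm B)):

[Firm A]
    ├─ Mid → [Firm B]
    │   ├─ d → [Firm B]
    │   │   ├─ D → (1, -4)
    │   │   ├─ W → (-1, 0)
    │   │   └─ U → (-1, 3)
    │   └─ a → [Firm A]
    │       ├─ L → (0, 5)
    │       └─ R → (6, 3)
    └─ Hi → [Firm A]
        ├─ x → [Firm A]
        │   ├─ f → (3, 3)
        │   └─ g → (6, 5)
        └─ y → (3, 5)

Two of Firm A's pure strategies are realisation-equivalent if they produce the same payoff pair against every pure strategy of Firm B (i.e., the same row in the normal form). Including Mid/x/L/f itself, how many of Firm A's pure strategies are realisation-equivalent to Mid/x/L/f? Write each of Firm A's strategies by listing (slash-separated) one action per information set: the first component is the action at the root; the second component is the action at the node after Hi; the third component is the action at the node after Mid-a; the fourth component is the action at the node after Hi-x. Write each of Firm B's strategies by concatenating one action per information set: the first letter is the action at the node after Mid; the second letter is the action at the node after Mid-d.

4

Row for Mid/x/L/f (columns dD, dW, dU, aD, aW, aU): (1,-4) (-1,0) (-1,3) (0,5) (0,5) (0,5).
Under Mid/x/L/f, Firm A's choice at the node after Hi and at the node after Hi-x can never be reached regardless of what Firm B does, so varying those choices leaves every outcome unchanged.
Holding the reachable choices fixed and varying the unreachable ones freely already gives 2 × 2 = 4 equivalent strategies.
No other strategy reproduces this row, so those 4 are the full class: Mid/x/L/f, Mid/x/L/g, Mid/y/L/f, Mid/y/L/g.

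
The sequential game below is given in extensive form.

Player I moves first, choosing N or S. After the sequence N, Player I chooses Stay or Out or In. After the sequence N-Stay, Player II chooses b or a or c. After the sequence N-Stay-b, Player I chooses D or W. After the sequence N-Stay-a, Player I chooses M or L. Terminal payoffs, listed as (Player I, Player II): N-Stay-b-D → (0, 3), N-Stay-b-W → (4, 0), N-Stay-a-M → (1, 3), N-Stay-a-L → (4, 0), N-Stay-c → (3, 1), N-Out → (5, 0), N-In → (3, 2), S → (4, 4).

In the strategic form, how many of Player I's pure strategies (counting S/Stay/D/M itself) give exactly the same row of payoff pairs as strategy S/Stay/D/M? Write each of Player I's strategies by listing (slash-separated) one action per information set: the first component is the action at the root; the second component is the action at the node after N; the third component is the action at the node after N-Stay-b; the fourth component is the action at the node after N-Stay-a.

12

Row for S/Stay/D/M (columns b, a, c): (4,4) (4,4) (4,4).
Under S/Stay/D/M, Player I's choice at the node after N and at the node after N-Stay-b and at the node after N-Stay-a can never be reached regardless of what Player II does, so varying those choices leaves every outcome unchanged.
Holding the reachable choices fixed and varying the unreachable ones freely already gives 3 × 2 × 2 = 12 equivalent strategies.
No other strategy reproduces this row, so those 12 are the full class: S/Stay/D/M, S/Stay/D/L, S/Stay/W/M, S/Stay/W/L, S/Out/D/M, S/Out/D/L, S/Out/W/M, S/Out/W/L, S/In/D/M, S/In/D/L, S/In/W/M, S/In/W/L.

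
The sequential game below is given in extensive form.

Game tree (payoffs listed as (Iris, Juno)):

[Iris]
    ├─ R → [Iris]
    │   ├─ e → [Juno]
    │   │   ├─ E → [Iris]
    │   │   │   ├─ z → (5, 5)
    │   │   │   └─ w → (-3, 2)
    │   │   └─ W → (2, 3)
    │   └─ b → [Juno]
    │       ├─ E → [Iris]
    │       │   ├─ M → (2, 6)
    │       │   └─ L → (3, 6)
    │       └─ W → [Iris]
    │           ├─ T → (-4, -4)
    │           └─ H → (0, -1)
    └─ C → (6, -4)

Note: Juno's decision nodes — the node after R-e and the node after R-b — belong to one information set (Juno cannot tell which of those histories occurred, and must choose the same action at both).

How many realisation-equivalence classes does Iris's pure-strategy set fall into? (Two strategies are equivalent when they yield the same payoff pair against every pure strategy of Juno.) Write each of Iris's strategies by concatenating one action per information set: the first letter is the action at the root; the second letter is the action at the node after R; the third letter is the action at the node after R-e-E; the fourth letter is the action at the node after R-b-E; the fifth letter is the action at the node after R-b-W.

7

Iris has 32 pure strategies: RezMT, RezMH, RezLT, RezLH, RewMT, RewMH, RewLT, RewLH, RbzMT, RbzMH, RbzLT, RbzLH, RbwMT, RbwMH, RbwLT, RbwLH, CezMT, CezMH, CezLT, CezLH, CewMT, CewMH, CewLT, CewLH, CbzMT, CbzMH, CbzLT, CbzLH, CbwMT, CbwMH, CbwLT, CbwLH. Columns: E, W.
{RezMT, RezMH, RezLT, RezLH} → row (5,5) (2,3)
{RewMT, RewMH, RewLT, RewLH} → row (-3,2) (2,3)
{RbzMT, RbwMT} → row (2,6) (-4,-4)
{RbzMH, RbwMH} → row (2,6) (0,-1)
{RbzLT, RbwLT} → row (3,6) (-4,-4)
{RbzLH, RbwLH} → row (3,6) (0,-1)
{CezMT, CezMH, CezLT, CezLH, CewMT, CewMH, CewLT, CewLH, CbzMT, CbzMH, CbzLT, CbzLH, CbwMT, CbwMH, CbwLT, CbwLH} → row (6,-4) (6,-4)
That's 7 distinct rows out of 32 strategies.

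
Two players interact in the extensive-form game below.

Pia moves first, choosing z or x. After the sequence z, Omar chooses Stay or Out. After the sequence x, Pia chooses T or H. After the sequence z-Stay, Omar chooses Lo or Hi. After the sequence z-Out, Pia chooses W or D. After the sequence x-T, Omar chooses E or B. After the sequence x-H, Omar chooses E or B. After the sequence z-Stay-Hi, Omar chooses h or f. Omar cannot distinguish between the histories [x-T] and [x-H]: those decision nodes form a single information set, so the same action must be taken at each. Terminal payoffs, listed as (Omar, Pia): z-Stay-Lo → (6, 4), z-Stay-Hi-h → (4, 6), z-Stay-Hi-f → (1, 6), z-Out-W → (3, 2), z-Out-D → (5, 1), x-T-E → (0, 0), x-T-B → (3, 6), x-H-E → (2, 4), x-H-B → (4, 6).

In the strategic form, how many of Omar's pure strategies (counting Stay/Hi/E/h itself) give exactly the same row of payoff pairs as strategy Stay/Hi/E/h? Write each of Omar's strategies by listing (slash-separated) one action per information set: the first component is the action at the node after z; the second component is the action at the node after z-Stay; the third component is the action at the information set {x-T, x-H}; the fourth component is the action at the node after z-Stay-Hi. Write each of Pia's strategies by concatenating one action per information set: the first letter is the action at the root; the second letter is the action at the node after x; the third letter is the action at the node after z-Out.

Row for Stay/Hi/E/h (columns zTW, zTD, zHW, zHD, xTW, xTD, xHW, xHD): (4,6) (4,6) (4,6) (4,6) (0,0) (0,0) (2,4) (2,4).
Every one of Omar's information sets is on the play path for some reply by Pia when Omar follows Stay/Hi/E/h.
Changing the action at any of them therefore changes at least one column, so only Stay/Hi/E/h itself gives this row.

1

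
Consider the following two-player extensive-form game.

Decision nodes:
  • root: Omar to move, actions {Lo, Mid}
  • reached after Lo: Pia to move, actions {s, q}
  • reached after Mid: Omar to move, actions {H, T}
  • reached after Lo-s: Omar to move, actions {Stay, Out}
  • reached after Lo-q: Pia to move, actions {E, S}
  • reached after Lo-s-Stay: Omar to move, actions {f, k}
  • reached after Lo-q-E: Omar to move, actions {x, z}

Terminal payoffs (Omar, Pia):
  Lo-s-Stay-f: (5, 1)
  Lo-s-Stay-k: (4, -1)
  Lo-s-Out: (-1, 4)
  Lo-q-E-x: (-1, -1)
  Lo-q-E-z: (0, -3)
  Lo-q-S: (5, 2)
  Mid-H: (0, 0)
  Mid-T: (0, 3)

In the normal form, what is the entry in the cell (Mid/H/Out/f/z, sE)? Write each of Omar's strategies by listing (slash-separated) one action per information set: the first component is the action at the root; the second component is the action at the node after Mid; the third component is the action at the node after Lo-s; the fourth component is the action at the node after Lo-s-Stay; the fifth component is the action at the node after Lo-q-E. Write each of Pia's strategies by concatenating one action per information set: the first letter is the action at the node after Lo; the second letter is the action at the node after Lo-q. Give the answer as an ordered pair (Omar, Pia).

(0, 0)

Trace the play path from the root:
  Omar plays Mid
  Omar plays H at [Mid]
→ terminal payoff (0, 0).
(Omar's choice at the node after Lo-s is never reached on this path, so it doesn't affect the outcome.)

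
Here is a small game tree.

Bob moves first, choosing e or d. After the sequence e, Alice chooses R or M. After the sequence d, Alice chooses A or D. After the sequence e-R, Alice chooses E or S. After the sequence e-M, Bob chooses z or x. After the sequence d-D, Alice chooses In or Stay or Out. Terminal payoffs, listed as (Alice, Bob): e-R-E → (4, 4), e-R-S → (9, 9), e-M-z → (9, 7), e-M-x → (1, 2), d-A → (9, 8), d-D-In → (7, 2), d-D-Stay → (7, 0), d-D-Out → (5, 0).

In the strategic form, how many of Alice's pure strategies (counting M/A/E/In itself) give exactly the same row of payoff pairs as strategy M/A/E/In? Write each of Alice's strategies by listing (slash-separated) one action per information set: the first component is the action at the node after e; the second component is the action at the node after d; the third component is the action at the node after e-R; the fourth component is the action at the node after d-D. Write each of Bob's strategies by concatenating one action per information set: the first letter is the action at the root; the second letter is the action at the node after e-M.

6

Row for M/A/E/In (columns ez, ex, dz, dx): (9,7) (1,2) (9,8) (9,8).
Under M/A/E/In, Alice's choice at the node after e-R and at the node after d-D can never be reached regardless of what Bob does, so varying those choices leaves every outcome unchanged.
Holding the reachable choices fixed and varying the unreachable ones freely already gives 2 × 3 = 6 equivalent strategies.
No other strategy reproduces this row, so those 6 are the full class: M/A/E/In, M/A/E/Stay, M/A/E/Out, M/A/S/In, M/A/S/Stay, M/A/S/Out.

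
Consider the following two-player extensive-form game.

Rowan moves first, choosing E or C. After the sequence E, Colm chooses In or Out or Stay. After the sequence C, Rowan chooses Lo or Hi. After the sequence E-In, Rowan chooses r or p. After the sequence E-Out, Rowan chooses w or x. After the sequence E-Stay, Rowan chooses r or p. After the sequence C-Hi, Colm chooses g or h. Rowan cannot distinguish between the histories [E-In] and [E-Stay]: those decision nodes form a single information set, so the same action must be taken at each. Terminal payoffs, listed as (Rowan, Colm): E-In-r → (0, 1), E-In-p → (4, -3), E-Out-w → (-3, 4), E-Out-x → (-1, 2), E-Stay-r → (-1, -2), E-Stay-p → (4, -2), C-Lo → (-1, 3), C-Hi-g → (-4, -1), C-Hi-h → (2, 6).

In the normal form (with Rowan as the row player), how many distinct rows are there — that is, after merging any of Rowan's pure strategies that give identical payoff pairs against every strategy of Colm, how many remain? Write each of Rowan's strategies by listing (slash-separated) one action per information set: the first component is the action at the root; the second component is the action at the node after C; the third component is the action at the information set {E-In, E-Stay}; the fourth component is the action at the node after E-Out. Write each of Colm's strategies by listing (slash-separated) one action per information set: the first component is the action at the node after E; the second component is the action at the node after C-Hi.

Rowan has 16 pure strategies: E/Lo/r/w, E/Lo/r/x, E/Lo/p/w, E/Lo/p/x, E/Hi/r/w, E/Hi/r/x, E/Hi/p/w, E/Hi/p/x, C/Lo/r/w, C/Lo/r/x, C/Lo/p/w, C/Lo/p/x, C/Hi/r/w, C/Hi/r/x, C/Hi/p/w, C/Hi/p/x. Columns: In/g, In/h, Out/g, Out/h, Stay/g, Stay/h.
{E/Lo/r/w, E/Hi/r/w} → row (0,1) (0,1) (-3,4) (-3,4) (-1,-2) (-1,-2)
{E/Lo/r/x, E/Hi/r/x} → row (0,1) (0,1) (-1,2) (-1,2) (-1,-2) (-1,-2)
{E/Lo/p/w, E/Hi/p/w} → row (4,-3) (4,-3) (-3,4) (-3,4) (4,-2) (4,-2)
{E/Lo/p/x, E/Hi/p/x} → row (4,-3) (4,-3) (-1,2) (-1,2) (4,-2) (4,-2)
{C/Lo/r/w, C/Lo/r/x, C/Lo/p/w, C/Lo/p/x} → row (-1,3) (-1,3) (-1,3) (-1,3) (-1,3) (-1,3)
{C/Hi/r/w, C/Hi/r/x, C/Hi/p/w, C/Hi/p/x} → row (-4,-1) (2,6) (-4,-1) (2,6) (-4,-1) (2,6)
That's 6 distinct rows out of 16 strategies.

6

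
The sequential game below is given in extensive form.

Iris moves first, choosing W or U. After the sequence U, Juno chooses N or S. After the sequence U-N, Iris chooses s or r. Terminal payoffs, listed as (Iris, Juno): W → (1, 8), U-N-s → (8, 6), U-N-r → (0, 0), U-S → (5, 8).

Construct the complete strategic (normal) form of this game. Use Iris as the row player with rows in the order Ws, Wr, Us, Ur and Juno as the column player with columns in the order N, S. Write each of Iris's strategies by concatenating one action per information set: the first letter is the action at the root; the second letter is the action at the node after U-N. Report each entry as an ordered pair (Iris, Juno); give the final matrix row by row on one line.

Row Ws: N→(1,8), S→(1,8)
Row Wr: N→(1,8), S→(1,8)
Row Us: N→(8,6), S→(5,8)
Row Ur: N→(0,0), S→(5,8)

Ws: (1,8) (1,8) | Wr: (1,8) (1,8) | Us: (8,6) (5,8) | Ur: (0,0) (5,8)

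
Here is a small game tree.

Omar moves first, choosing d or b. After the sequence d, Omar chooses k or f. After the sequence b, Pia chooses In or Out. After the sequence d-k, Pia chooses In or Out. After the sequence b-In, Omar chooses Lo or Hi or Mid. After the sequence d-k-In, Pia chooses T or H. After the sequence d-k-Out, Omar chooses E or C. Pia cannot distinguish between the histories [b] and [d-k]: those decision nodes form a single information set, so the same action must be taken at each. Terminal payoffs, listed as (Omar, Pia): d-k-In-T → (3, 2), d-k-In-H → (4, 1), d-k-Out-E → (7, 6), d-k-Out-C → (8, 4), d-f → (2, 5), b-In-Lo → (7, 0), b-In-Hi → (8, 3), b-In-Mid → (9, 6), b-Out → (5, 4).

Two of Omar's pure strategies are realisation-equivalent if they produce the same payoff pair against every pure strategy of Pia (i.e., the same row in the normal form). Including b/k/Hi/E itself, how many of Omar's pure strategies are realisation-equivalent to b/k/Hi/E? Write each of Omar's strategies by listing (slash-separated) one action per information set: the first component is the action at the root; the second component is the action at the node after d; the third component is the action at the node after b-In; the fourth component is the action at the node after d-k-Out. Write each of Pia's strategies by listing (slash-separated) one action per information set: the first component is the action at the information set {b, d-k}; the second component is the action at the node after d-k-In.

4

Row for b/k/Hi/E (columns In/T, In/H, Out/T, Out/H): (8,3) (8,3) (5,4) (5,4).
Under b/k/Hi/E, Omar's choice at the node after d and at the node after d-k-Out can never be reached regardless of what Pia does, so varying those choices leaves every outcome unchanged.
Holding the reachable choices fixed and varying the unreachable ones freely already gives 2 × 2 = 4 equivalent strategies.
No other strategy reproduces this row, so those 4 are the full class: b/k/Hi/E, b/k/Hi/C, b/f/Hi/E, b/f/Hi/C.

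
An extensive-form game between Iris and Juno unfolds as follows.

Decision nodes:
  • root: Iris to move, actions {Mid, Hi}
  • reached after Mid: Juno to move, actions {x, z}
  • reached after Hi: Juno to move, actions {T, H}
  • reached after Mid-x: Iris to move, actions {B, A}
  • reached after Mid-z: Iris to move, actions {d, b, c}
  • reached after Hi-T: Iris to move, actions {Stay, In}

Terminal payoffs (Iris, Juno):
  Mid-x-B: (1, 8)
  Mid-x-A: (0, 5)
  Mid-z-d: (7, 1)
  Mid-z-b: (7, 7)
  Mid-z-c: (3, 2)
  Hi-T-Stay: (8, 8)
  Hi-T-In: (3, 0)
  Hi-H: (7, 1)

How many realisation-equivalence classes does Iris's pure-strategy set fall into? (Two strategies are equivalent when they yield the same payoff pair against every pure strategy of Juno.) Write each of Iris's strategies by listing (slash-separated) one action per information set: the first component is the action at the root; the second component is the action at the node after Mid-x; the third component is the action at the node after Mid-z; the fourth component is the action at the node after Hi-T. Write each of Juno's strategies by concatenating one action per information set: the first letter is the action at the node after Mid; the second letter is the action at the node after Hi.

8

Iris has 24 pure strategies: Mid/B/d/Stay, Mid/B/d/In, Mid/B/b/Stay, Mid/B/b/In, Mid/B/c/Stay, Mid/B/c/In, Mid/A/d/Stay, Mid/A/d/In, Mid/A/b/Stay, Mid/A/b/In, Mid/A/c/Stay, Mid/A/c/In, Hi/B/d/Stay, Hi/B/d/In, Hi/B/b/Stay, Hi/B/b/In, Hi/B/c/Stay, Hi/B/c/In, Hi/A/d/Stay, Hi/A/d/In, Hi/A/b/Stay, Hi/A/b/In, Hi/A/c/Stay, Hi/A/c/In. Columns: xT, xH, zT, zH.
{Mid/B/d/Stay, Mid/B/d/In} → row (1,8) (1,8) (7,1) (7,1)
{Mid/B/b/Stay, Mid/B/b/In} → row (1,8) (1,8) (7,7) (7,7)
{Mid/B/c/Stay, Mid/B/c/In} → row (1,8) (1,8) (3,2) (3,2)
{Mid/A/d/Stay, Mid/A/d/In} → row (0,5) (0,5) (7,1) (7,1)
{Mid/A/b/Stay, Mid/A/b/In} → row (0,5) (0,5) (7,7) (7,7)
{Mid/A/c/Stay, Mid/A/c/In} → row (0,5) (0,5) (3,2) (3,2)
{Hi/B/d/Stay, Hi/B/b/Stay, Hi/B/c/Stay, Hi/A/d/Stay, Hi/A/b/Stay, Hi/A/c/Stay} → row (8,8) (7,1) (8,8) (7,1)
{Hi/B/d/In, Hi/B/b/In, Hi/B/c/In, Hi/A/d/In, Hi/A/b/In, Hi/A/c/In} → row (3,0) (7,1) (3,0) (7,1)
That's 8 distinct rows out of 24 strategies.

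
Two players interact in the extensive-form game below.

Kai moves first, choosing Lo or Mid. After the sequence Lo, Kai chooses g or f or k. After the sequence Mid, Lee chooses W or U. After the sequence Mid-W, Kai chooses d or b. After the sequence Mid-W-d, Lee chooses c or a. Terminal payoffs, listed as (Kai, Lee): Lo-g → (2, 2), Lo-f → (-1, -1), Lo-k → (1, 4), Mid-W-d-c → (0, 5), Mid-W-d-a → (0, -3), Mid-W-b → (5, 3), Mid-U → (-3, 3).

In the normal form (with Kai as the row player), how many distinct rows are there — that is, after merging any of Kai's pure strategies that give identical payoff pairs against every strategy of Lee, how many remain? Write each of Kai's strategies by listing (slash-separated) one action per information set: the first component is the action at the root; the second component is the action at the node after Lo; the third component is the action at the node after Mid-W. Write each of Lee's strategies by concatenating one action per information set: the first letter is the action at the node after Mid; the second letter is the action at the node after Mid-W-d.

Kai has 12 pure strategies: Lo/g/d, Lo/g/b, Lo/f/d, Lo/f/b, Lo/k/d, Lo/k/b, Mid/g/d, Mid/g/b, Mid/f/d, Mid/f/b, Mid/k/d, Mid/k/b. Columns: Wc, Wa, Uc, Ua.
{Lo/g/d, Lo/g/b} → row (2,2) (2,2) (2,2) (2,2)
{Lo/f/d, Lo/f/b} → row (-1,-1) (-1,-1) (-1,-1) (-1,-1)
{Lo/k/d, Lo/k/b} → row (1,4) (1,4) (1,4) (1,4)
{Mid/g/d, Mid/f/d, Mid/k/d} → row (0,5) (0,-3) (-3,3) (-3,3)
{Mid/g/b, Mid/f/b, Mid/k/b} → row (5,3) (5,3) (-3,3) (-3,3)
That's 5 distinct rows out of 12 strategies.

5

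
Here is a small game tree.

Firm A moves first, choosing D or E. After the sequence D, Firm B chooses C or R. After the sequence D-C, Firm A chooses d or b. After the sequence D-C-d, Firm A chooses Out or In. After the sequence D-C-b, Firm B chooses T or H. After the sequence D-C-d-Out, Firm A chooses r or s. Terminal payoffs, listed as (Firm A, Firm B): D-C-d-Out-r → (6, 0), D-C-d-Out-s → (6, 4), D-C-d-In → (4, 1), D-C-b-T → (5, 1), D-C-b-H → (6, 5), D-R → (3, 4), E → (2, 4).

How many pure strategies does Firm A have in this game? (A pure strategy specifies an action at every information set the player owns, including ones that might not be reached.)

16

Firm A owns the root with actions {D, E} — two choices.
Firm A owns the node after D-C with actions {d, b} — two choices.
Firm A owns the node after D-C-d with actions {Out, In} — two choices.
Firm A owns the node after D-C-d-Out with actions {r, s} — two choices.
A pure strategy fixes one action at each information set independently, so the count is the product 2 × 2 × 2 × 2 = 16.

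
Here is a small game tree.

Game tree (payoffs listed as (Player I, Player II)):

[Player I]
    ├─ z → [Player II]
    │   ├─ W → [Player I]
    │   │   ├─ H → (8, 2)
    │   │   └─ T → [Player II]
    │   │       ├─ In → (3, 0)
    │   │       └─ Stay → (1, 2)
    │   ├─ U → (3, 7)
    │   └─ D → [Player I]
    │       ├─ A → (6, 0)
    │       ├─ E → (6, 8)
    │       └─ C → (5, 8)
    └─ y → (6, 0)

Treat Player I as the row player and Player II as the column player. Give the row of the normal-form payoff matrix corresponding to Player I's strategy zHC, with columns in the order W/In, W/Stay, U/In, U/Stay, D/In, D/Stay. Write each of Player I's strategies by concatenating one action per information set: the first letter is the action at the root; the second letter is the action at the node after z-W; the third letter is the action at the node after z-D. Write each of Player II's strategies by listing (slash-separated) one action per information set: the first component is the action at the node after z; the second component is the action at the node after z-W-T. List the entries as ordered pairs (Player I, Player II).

(8,2) (8,2) (3,7) (3,7) (5,8) (5,8)

vs W/In: Player I plays z → Player II plays W at [z] → Player I plays H at [z-W] → (8, 2)
vs W/Stay: Player I plays z → Player II plays W at [z] → Player I plays H at [z-W] → (8, 2)
vs U/In: Player I plays z → Player II plays U at [z] → (3, 7)
vs U/Stay: Player I plays z → Player II plays U at [z] → (3, 7)
vs D/In: Player I plays z → Player II plays D at [z] → Player I plays C at [z-D] → (5, 8)
vs D/Stay: Player I plays z → Player II plays D at [z] → Player I plays C at [z-D] → (5, 8)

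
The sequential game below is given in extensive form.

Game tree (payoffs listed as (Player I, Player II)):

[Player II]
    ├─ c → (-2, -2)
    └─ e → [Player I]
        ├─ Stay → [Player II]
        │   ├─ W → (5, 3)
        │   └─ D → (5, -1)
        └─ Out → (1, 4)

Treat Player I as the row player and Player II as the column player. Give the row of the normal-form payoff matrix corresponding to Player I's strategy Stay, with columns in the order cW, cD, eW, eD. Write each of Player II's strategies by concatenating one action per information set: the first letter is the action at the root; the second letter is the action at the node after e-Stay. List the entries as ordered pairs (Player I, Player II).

(-2,-2) (-2,-2) (5,3) (5,-1)

vs cW: Player II plays c → (-2, -2)
vs cD: Player II plays c → (-2, -2)
vs eW: Player II plays e → Player I plays Stay at [e] → Player II plays W at [e-Stay] → (5, 3)
vs eD: Player II plays e → Player I plays Stay at [e] → Player II plays D at [e-Stay] → (5, -1)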